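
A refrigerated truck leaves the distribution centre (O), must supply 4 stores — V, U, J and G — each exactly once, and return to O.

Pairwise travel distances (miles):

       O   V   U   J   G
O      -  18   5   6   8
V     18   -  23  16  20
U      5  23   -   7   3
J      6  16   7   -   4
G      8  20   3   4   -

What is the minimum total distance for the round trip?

With 4 stops there are 4!/2 = 12 distinct round trips (a route and its reverse cost the same).
O - V - U - J - G - O: 18+23+7+4+8 = 60
O - V - U - G - J - O: 18+23+3+4+6 = 54
O - V - J - U - G - O: 18+16+7+3+8 = 52
O - V - J - G - U - O: 18+16+4+3+5 = 46
O - V - G - U - J - O: 18+20+3+7+6 = 54
O - V - G - J - U - O: 18+20+4+7+5 = 54
O - U - V - J - G - O: 5+23+16+4+8 = 56
O - U - V - G - J - O: 5+23+20+4+6 = 58
O - U - J - V - G - O: 5+7+16+20+8 = 56
O - U - G - V - J - O: 5+3+20+16+6 = 50
O - J - V - U - G - O: 6+16+23+3+8 = 56
O - J - U - V - G - O: 6+7+23+20+8 = 64
The minimum is 46.
One optimal route: O → V → J → G → U → O (or its reverse).

46 miles — the shortest possible round trip.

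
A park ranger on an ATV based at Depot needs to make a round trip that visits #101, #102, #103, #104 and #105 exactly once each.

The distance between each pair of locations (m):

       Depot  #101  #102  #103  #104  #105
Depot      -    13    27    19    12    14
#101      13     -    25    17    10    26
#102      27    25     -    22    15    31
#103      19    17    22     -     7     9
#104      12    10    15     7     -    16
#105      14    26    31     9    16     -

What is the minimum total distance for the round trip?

Minimum total distance: 83 m.

There are 60 distinct closed tours to check (reversals are equivalent).
Depot→#101→#102→#103→#104→#105→Depot: 13+25+22+7+16+14 = 97
Depot→#101→#102→#103→#105→#104→Depot: 13+25+22+9+16+12 = 97
Depot→#101→#102→#104→#103→#105→Depot: 13+25+15+7+9+14 = 83
Depot→#101→#102→#104→#105→#103→Depot: 13+25+15+16+9+19 = 97
Depot→#101→#102→#105→#103→#104→Depot: 13+25+31+9+7+12 = 97
Depot→#101→#102→#105→#104→#103→Depot: 13+25+31+16+7+19 = 111
Depot→#101→#103→#102→#104→#105→Depot: 13+17+22+15+16+14 = 97
Depot→#101→#103→#102→#105→#104→Depot: 13+17+22+31+16+12 = 111
Depot→#101→#103→#104→#102→#105→Depot: 13+17+7+15+31+14 = 97
Depot→#101→#103→#104→#105→#102→Depot: 13+17+7+16+31+27 = 111
Depot→#101→#103→#105→#102→#104→Depot: 13+17+9+31+15+12 = 97
Depot→#101→#103→#105→#104→#102→Depot: 13+17+9+16+15+27 = 97
Depot→#101→#104→#102→#103→#105→Depot: 13+10+15+22+9+14 = 83
Depot→#101→#104→#102→#105→#103→Depot: 13+10+15+31+9+19 = 97
… (46 more)
The minimum is 83.
One optimal route: Depot → #101 → #102 → #104 → #103 → #105 → Depot (or its reverse).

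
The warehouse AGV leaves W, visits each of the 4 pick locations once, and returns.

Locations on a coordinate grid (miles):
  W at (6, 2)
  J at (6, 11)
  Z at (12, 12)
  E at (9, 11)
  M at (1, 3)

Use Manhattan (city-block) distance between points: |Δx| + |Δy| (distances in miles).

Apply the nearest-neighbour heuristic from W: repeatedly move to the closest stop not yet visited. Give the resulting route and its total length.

At W the remaining stops are M 6, J 9, E 12, Z 16; go to M.
At M the remaining stops are J 13, E 16, Z 20; go to J.
At J the remaining stops are E 3, Z 7; go to E.
At E the remaining stops are Z 4; go to Z.
Return Z→W: 16.
Total = 6 + 13 + 3 + 4 + 16 = 42.

Total distance 42 miles via the nearest-neighbour route W → M → J → E → Z → W.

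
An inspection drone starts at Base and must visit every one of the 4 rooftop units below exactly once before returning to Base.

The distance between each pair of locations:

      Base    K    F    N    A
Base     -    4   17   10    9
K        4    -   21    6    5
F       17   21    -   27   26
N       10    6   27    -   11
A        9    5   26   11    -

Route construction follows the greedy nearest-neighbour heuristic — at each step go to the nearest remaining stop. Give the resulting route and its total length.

64 along Base → K → A → N → F → Base.

From Base: distances to unvisited — K=4, A=9, N=10, F=17. Nearest is K (4).
From K: distances to unvisited — A=5, N=6, F=21. Nearest is A (5).
From A: distances to unvisited — N=11, F=26. Nearest is N (11).
From N: distances to unvisited — F=27. Nearest is F (27).
Return F→Base: 17.
Total = 4 + 5 + 11 + 27 + 17 = 64.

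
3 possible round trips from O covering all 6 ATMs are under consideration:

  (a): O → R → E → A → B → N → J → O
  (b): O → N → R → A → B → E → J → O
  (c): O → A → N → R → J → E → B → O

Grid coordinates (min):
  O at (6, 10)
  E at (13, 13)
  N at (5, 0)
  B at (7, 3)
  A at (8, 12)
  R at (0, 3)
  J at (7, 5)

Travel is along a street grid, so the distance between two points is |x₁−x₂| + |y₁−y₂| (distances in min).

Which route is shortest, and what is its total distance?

(a): 13 + 23 + 6 + 10 + 5 + 7 + 6 = 70
(b): 11 + 8 + 17 + 10 + 16 + 14 + 6 = 82
(c): 4 + 15 + 8 + 9 + 14 + 16 + 8 = 74

Shortest is (a), total 70 min.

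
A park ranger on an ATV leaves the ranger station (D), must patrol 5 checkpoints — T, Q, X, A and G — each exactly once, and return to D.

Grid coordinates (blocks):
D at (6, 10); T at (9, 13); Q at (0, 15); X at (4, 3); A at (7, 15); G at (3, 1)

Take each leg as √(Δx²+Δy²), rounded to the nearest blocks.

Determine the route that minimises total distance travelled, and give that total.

D → T → Q → X → A → G → D: 4+9+13+12+15+9 = 62
D → T → Q → X → G → A → D: 4+9+13+2+15+5 = 48
D → T → Q → A → X → G → D: 4+9+7+12+2+9 = 43
D → T → Q → A → G → X → D: 4+9+7+15+2+7 = 44
D → T → Q → G → X → A → D: 4+9+14+2+12+5 = 46
D → T → Q → G → A → X → D: 4+9+14+15+12+7 = 61
D → T → X → Q → A → G → D: 4+11+13+7+15+9 = 59
D → T → X → Q → G → A → D: 4+11+13+14+15+5 = 62
D → T → X → A → Q → G → D: 4+11+12+7+14+9 = 57
D → T → X → A → G → Q → D: 4+11+12+15+14+8 = 64
D → T → X → G → Q → A → D: 4+11+2+14+7+5 = 43
D → T → X → G → A → Q → D: 4+11+2+15+7+8 = 47
D → T → A → Q → X → G → D: 4+3+7+13+2+9 = 38
D → T → A → Q → G → X → D: 4+3+7+14+2+7 = 37
… (46 more)
The minimum is 37.
One optimal route: D → T → A → Q → G → X → D (or its reverse).

37 blocks — the shortest possible round trip.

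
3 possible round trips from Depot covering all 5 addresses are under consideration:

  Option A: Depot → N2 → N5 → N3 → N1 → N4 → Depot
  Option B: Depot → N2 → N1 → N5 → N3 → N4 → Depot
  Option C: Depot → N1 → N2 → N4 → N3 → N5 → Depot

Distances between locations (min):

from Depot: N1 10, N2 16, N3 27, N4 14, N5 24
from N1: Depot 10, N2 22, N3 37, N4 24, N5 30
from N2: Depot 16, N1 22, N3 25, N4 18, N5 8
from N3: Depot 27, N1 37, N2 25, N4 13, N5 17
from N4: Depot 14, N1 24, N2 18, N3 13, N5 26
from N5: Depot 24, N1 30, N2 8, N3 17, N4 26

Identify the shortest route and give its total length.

Option A: 16 + 8 + 17 + 37 + 24 + 14 = 116
Option B: 16 + 22 + 30 + 17 + 13 + 14 = 112
Option C: 10 + 22 + 18 + 13 + 17 + 24 = 104

104 min — Option C is the shortest.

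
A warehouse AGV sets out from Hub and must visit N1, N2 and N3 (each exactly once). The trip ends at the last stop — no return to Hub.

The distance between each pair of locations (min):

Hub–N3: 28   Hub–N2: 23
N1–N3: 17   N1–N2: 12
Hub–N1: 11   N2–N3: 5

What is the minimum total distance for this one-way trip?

There are 3! = 6 possible orderings.
Hub→N1→N2→N3: 11+12+5 = 28
Hub→N1→N3→N2: 11+17+5 = 33
Hub→N2→N1→N3: 23+12+17 = 52
Hub→N2→N3→N1: 23+5+17 = 45
Hub→N3→N1→N2: 28+17+12 = 57
Hub→N3→N2→N1: 28+5+12 = 45
The minimum is 28.
One shortest path: Hub → N1 → N2 → N3.

Shortest open route: 28 min.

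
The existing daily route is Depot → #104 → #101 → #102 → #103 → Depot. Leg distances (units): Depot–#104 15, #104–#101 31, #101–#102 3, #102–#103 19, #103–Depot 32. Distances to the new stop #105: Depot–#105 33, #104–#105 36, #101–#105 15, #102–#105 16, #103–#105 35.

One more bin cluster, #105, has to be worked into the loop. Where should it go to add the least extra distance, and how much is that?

Minimum extra distance: 20, inserting #105 between #104 and #101.

Insertion cost between consecutive stops i–j is d(i,#105) + d(#105,j) − d(i,j):
  between Depot and #104: 33 + 36 − 15 = 54
  between #104 and #101: 36 + 15 − 31 = 20
  between #101 and #102: 15 + 16 − 3 = 28
  between #102 and #103: 16 + 35 − 19 = 32
  between #103 and Depot: 35 + 33 − 32 = 36
Cheapest insertion is between #104 and #101, adding 20.
New total = 100 + 20 = 120.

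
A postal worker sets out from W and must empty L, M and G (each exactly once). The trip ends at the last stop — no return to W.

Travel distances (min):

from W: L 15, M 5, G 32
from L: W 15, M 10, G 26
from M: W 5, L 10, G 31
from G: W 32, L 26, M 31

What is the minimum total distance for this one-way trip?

Minimum one-way distance = 41 min.

There are 3! = 6 possible orderings.
W→L→M→G: 15+10+31 = 56
W→L→G→M: 15+26+31 = 72
W→M→L→G: 5+10+26 = 41
W→M→G→L: 5+31+26 = 62
W→G→L→M: 32+26+10 = 68
W→G→M→L: 32+31+10 = 73
The minimum is 41.
One shortest path: W → M → L → G.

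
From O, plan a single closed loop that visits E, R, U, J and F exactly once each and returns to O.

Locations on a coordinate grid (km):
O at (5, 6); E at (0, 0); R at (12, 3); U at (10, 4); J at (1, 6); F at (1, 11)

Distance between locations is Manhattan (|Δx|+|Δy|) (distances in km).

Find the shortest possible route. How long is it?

Minimum total distance: 46 km.

O→E→R→U→J→F→O: 11+15+3+11+5+9 = 54
O→E→R→U→F→J→O: 11+15+3+16+5+4 = 54
O→E→R→J→U→F→O: 11+15+14+11+16+9 = 76
O→E→R→J→F→U→O: 11+15+14+5+16+7 = 68
O→E→R→F→U→J→O: 11+15+19+16+11+4 = 76
O→E→R→F→J→U→O: 11+15+19+5+11+7 = 68
O→E→U→R→J→F→O: 11+14+3+14+5+9 = 56
O→E→U→R→F→J→O: 11+14+3+19+5+4 = 56
O→E→U→J→R→F→O: 11+14+11+14+19+9 = 78
O→E→U→J→F→R→O: 11+14+11+5+19+10 = 70
O→E→U→F→R→J→O: 11+14+16+19+14+4 = 78
O→E→U→F→J→R→O: 11+14+16+5+14+10 = 70
O→E→J→R→U→F→O: 11+7+14+3+16+9 = 60
O→E→J→R→F→U→O: 11+7+14+19+16+7 = 74
… (46 more)
O→U→R→E→J→F→O: 7+3+15+7+5+9 = 46  ← best
The minimum is 46.
One optimal route: O → U → R → E → J → F → O (or its reverse).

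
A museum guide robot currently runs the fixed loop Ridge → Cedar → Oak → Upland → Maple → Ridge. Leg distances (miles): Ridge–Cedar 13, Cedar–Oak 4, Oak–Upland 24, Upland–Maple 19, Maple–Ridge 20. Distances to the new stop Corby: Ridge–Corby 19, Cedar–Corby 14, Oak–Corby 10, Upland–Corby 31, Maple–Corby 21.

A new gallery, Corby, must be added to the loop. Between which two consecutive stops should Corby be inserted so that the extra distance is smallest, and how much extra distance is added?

Adding 17 miles by placing Corby on the Oak–Upland leg.

Insertion cost between consecutive stops i–j is d(i,Corby) + d(Corby,j) − d(i,j):
  between Ridge and Cedar: 19 + 14 − 13 = 20
  between Cedar and Oak: 14 + 10 − 4 = 20
  between Oak and Upland: 10 + 31 − 24 = 17
  between Upland and Maple: 31 + 21 − 19 = 33
  between Maple and Ridge: 21 + 19 − 20 = 20
Cheapest insertion is between Oak and Upland, adding 17.
New total = 80 + 17 = 97.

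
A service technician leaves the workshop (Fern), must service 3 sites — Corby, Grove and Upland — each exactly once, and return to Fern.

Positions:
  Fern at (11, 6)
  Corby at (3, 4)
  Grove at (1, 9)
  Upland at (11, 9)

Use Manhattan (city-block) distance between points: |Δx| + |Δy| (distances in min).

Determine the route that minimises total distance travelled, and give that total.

Minimum total distance: 30 min.

There are 3 distinct closed tours to check (reversals are equivalent).
Fern-Corby-Grove-Upland-Fern: 10+7+10+3 = 30
Fern-Corby-Upland-Grove-Fern: 10+13+10+13 = 46
Fern-Grove-Corby-Upland-Fern: 13+7+13+3 = 36
The minimum is 30.
One optimal route: Fern → Corby → Grove → Upland → Fern (or its reverse).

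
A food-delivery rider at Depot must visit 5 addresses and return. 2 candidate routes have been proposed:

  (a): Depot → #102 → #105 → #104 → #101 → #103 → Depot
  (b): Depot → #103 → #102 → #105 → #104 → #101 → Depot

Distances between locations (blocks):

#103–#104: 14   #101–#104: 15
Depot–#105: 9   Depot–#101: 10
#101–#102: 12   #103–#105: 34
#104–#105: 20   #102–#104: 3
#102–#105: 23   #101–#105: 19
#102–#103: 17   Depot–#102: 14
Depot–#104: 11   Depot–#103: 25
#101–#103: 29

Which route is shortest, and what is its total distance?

(a): 14 + 23 + 20 + 15 + 29 + 25 = 126
(b): 25 + 17 + 23 + 20 + 15 + 10 = 110

110 blocks — (b) is the shortest.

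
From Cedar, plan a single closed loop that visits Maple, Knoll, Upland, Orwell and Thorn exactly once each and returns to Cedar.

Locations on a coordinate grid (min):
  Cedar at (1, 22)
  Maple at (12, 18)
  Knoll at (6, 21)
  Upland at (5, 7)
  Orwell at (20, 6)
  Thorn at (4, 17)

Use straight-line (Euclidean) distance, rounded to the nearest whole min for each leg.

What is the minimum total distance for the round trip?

Minimum total distance: 57 min.

There are 60 distinct closed tours to check (reversals are equivalent).
Cedar → Maple → Knoll → Upland → Orwell → Thorn → Cedar: 12+7+14+15+19+6 = 73
Cedar → Maple → Knoll → Upland → Thorn → Orwell → Cedar: 12+7+14+10+19+25 = 87
Cedar → Maple → Knoll → Orwell → Upland → Thorn → Cedar: 12+7+21+15+10+6 = 71
Cedar → Maple → Knoll → Orwell → Thorn → Upland → Cedar: 12+7+21+19+10+16 = 85
Cedar → Maple → Knoll → Thorn → Upland → Orwell → Cedar: 12+7+4+10+15+25 = 73
Cedar → Maple → Knoll → Thorn → Orwell → Upland → Cedar: 12+7+4+19+15+16 = 73
Cedar → Maple → Upland → Knoll → Orwell → Thorn → Cedar: 12+13+14+21+19+6 = 85
Cedar → Maple → Upland → Knoll → Thorn → Orwell → Cedar: 12+13+14+4+19+25 = 87
Cedar → Maple → Upland → Orwell → Knoll → Thorn → Cedar: 12+13+15+21+4+6 = 71
Cedar → Maple → Upland → Orwell → Thorn → Knoll → Cedar: 12+13+15+19+4+5 = 68
Cedar → Maple → Upland → Thorn → Knoll → Orwell → Cedar: 12+13+10+4+21+25 = 85
Cedar → Maple → Upland → Thorn → Orwell → Knoll → Cedar: 12+13+10+19+21+5 = 80
Cedar → Maple → Orwell → Knoll → Upland → Thorn → Cedar: 12+14+21+14+10+6 = 77
Cedar → Maple → Orwell → Knoll → Thorn → Upland → Cedar: 12+14+21+4+10+16 = 77
… (46 more)
Cedar → Knoll → Maple → Orwell → Upland → Thorn → Cedar: 5+7+14+15+10+6 = 57  ← best
The minimum is 57.
One optimal route: Cedar → Knoll → Maple → Orwell → Upland → Thorn → Cedar (or its reverse).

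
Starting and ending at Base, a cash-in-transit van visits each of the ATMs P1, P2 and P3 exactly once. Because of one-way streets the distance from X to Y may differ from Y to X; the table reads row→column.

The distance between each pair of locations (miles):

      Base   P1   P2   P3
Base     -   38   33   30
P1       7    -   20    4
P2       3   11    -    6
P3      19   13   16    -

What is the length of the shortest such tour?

Minimum total distance: 59 miles.

Base - P1 - P2 - P3 - Base: 38+20+6+19 = 83
Base - P1 - P3 - P2 - Base: 38+4+16+3 = 61
Base - P2 - P1 - P3 - Base: 33+11+4+19 = 67
Base - P2 - P3 - P1 - Base: 33+6+13+7 = 59
Base - P3 - P1 - P2 - Base: 30+13+20+3 = 66
Base - P3 - P2 - P1 - Base: 30+16+11+7 = 64
The minimum is 59.
One optimal route: Base → P2 → P3 → P1 → Base.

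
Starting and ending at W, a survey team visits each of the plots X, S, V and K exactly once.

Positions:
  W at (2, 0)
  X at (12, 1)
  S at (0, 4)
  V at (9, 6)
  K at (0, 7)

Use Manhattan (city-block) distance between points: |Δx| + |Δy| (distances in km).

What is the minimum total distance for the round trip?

Minimum total distance: 38 km.

W-X-S-V-K-W: 11+15+11+10+9 = 56
W-X-S-K-V-W: 11+15+3+10+13 = 52
W-X-V-S-K-W: 11+8+11+3+9 = 42
W-X-V-K-S-W: 11+8+10+3+6 = 38
W-X-K-S-V-W: 11+18+3+11+13 = 56
W-X-K-V-S-W: 11+18+10+11+6 = 56
W-S-X-V-K-W: 6+15+8+10+9 = 48
W-S-X-K-V-W: 6+15+18+10+13 = 62
W-S-V-X-K-W: 6+11+8+18+9 = 52
W-S-K-X-V-W: 6+3+18+8+13 = 48
W-V-X-S-K-W: 13+8+15+3+9 = 48
W-V-S-X-K-W: 13+11+15+18+9 = 66
The minimum is 38.
One optimal route: W → X → V → K → S → W (or its reverse).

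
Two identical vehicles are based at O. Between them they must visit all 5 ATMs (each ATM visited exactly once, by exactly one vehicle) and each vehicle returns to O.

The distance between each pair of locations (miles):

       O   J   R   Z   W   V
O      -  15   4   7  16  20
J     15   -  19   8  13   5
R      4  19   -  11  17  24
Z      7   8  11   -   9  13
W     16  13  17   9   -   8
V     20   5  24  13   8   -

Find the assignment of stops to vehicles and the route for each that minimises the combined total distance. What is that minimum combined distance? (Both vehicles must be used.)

There are 2^4 − 1 = 15 ways to divide the 5 stops into two non-empty groups. For each, the best each vehicle can do is its own shortest tour through its group:
  {J} + {R, Z, W, V}: 30 + 49 = 79
  {R} + {J, Z, W, V}: 8 + 44 = 52
  {J, R} + {Z, W, V}: 38 + 44 = 82
  {Z} + {J, R, W, V}: 14 + 49 = 63
  {J, Z} + {R, W, V}: 30 + 49 = 79
  {R, Z} + {J, W, V}: 22 + 44 = 66
  … (15 splits in total)
Best: vehicle 1 O → R → O = 8; vehicle 2 O → J → V → W → Z → O = 44; combined 52.

52 miles — the smallest possible combined total.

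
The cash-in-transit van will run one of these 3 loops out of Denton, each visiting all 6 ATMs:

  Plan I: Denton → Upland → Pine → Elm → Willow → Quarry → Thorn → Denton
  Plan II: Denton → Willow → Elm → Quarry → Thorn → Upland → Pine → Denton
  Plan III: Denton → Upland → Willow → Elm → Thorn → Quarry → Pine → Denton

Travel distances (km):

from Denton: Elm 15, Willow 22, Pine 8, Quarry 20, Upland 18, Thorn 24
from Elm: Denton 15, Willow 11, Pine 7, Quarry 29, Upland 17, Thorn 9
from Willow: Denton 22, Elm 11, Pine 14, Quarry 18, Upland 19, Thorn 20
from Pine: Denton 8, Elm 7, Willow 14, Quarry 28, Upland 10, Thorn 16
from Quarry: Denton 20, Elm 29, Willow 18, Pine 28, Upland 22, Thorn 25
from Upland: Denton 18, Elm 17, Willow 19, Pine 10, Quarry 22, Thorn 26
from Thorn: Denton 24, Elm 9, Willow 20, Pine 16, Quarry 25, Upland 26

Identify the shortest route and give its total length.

113 km — Plan I is the shortest.

Plan I: 18 + 10 + 7 + 11 + 18 + 25 + 24 = 113
Plan II: 22 + 11 + 29 + 25 + 26 + 10 + 8 = 131
Plan III: 18 + 19 + 11 + 9 + 25 + 28 + 8 = 118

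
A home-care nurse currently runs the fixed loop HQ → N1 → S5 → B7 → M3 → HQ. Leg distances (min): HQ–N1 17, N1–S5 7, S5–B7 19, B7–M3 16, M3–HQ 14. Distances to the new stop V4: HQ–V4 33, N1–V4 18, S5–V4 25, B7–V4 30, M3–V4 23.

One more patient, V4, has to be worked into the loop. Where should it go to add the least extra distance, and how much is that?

+34 min — insert V4 between HQ and N1.

Insertion cost between consecutive stops i–j is d(i,V4) + d(V4,j) − d(i,j):
  between HQ and N1: 33 + 18 − 17 = 34
  between N1 and S5: 18 + 25 − 7 = 36
  between S5 and B7: 25 + 30 − 19 = 36
  between B7 and M3: 30 + 23 − 16 = 37
  between M3 and HQ: 23 + 33 − 14 = 42
Cheapest insertion is between HQ and N1, adding 34.
New total = 73 + 34 = 107.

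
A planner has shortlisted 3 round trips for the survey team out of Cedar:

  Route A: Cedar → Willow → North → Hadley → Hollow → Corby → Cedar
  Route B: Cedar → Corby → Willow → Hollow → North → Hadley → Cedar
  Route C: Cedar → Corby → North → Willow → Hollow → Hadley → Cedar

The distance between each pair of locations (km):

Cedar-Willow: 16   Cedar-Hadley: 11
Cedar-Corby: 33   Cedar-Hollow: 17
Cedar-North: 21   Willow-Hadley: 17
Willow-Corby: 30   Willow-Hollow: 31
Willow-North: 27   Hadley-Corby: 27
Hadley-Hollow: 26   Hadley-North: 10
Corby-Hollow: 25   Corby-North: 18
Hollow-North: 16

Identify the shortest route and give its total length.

Route A: 16 + 27 + 10 + 26 + 25 + 33 = 137
Route B: 33 + 30 + 31 + 16 + 10 + 11 = 131
Route C: 33 + 18 + 27 + 31 + 26 + 11 = 146

131 km — Route B is the shortest.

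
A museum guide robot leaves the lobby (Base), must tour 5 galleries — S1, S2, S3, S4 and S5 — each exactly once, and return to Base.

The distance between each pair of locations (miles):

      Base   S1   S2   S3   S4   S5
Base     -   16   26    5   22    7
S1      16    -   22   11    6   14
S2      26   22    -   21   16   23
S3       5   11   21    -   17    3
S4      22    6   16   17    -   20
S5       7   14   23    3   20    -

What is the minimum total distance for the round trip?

Shortest round trip = 68 miles.

There are 60 distinct closed tours to check (reversals are equivalent).
Base-S1-S2-S3-S4-S5-Base: 16+22+21+17+20+7 = 103
Base-S1-S2-S3-S5-S4-Base: 16+22+21+3+20+22 = 104
Base-S1-S2-S4-S3-S5-Base: 16+22+16+17+3+7 = 81
Base-S1-S2-S4-S5-S3-Base: 16+22+16+20+3+5 = 82
Base-S1-S2-S5-S3-S4-Base: 16+22+23+3+17+22 = 103
Base-S1-S2-S5-S4-S3-Base: 16+22+23+20+17+5 = 103
Base-S1-S3-S2-S4-S5-Base: 16+11+21+16+20+7 = 91
Base-S1-S3-S2-S5-S4-Base: 16+11+21+23+20+22 = 113
Base-S1-S3-S4-S2-S5-Base: 16+11+17+16+23+7 = 90
Base-S1-S3-S4-S5-S2-Base: 16+11+17+20+23+26 = 113
Base-S1-S3-S5-S2-S4-Base: 16+11+3+23+16+22 = 91
Base-S1-S3-S5-S4-S2-Base: 16+11+3+20+16+26 = 92
Base-S1-S4-S2-S3-S5-Base: 16+6+16+21+3+7 = 69
Base-S1-S4-S2-S5-S3-Base: 16+6+16+23+3+5 = 69
… (46 more)
Base-S3-S1-S4-S2-S5-Base: 5+11+6+16+23+7 = 68  ← best
The minimum is 68.
One optimal route: Base → S3 → S1 → S4 → S2 → S5 → Base (or its reverse).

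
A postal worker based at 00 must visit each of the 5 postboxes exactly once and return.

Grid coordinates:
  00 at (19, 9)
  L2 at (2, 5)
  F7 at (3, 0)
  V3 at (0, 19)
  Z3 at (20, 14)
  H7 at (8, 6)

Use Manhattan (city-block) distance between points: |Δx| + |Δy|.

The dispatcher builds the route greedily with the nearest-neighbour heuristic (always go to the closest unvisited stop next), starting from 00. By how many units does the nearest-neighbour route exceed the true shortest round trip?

The nearest-neighbour route is 12 longer than optimal.

From 00: Z3=6, H7=14, L2=21, F7=25, V3=29 → choose Z3 (6).
From Z3: H7=20, V3=25, L2=27, F7=31 → choose H7 (20).
From H7: L2=7, F7=11, V3=21 → choose L2 (7).
From L2: F7=6, V3=16 → choose F7 (6).
From F7: V3=22 → choose V3 (22).
NN route 00 → Z3 → H7 → L2 → F7 → V3 → 00 costs 90.
Optimal: 00 → Z3 → V3 → L2 → F7 → H7 → 00 costs 78 (by enumerating all 60 distinct tours).
Excess = 90 − 78 = 12.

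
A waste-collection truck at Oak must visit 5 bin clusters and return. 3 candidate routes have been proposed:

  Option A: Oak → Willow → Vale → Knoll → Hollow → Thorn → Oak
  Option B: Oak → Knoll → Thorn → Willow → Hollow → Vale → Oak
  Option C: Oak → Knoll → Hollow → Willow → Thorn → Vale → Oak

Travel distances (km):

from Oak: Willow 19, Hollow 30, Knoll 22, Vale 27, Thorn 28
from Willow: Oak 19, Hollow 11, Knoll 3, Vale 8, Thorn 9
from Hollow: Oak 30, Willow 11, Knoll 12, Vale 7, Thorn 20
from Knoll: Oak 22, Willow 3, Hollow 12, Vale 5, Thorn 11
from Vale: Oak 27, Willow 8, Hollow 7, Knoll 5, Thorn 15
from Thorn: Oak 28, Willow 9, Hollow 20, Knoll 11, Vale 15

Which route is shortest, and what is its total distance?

Option A: 19 + 8 + 5 + 12 + 20 + 28 = 92
Option B: 22 + 11 + 9 + 11 + 7 + 27 = 87
Option C: 22 + 12 + 11 + 9 + 15 + 27 = 96

87 km — Option B is the shortest.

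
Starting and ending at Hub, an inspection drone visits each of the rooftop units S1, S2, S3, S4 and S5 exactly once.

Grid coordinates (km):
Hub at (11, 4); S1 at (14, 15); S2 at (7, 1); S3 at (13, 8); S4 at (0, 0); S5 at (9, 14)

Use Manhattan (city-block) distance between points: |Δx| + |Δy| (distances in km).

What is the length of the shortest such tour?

Minimum total distance: 58 km.

Hub - S1 - S2 - S3 - S4 - S5 - Hub: 14+21+13+21+23+12 = 104
Hub - S1 - S2 - S3 - S5 - S4 - Hub: 14+21+13+10+23+15 = 96
Hub - S1 - S2 - S4 - S3 - S5 - Hub: 14+21+8+21+10+12 = 86
Hub - S1 - S2 - S4 - S5 - S3 - Hub: 14+21+8+23+10+6 = 82
Hub - S1 - S2 - S5 - S3 - S4 - Hub: 14+21+15+10+21+15 = 96
Hub - S1 - S2 - S5 - S4 - S3 - Hub: 14+21+15+23+21+6 = 100
Hub - S1 - S3 - S2 - S4 - S5 - Hub: 14+8+13+8+23+12 = 78
Hub - S1 - S3 - S2 - S5 - S4 - Hub: 14+8+13+15+23+15 = 88
Hub - S1 - S3 - S4 - S2 - S5 - Hub: 14+8+21+8+15+12 = 78
Hub - S1 - S3 - S4 - S5 - S2 - Hub: 14+8+21+23+15+7 = 88
Hub - S1 - S3 - S5 - S2 - S4 - Hub: 14+8+10+15+8+15 = 70
Hub - S1 - S3 - S5 - S4 - S2 - Hub: 14+8+10+23+8+7 = 70
Hub - S1 - S4 - S2 - S3 - S5 - Hub: 14+29+8+13+10+12 = 86
Hub - S1 - S4 - S2 - S5 - S3 - Hub: 14+29+8+15+10+6 = 82
… (46 more)
Hub - S2 - S4 - S5 - S1 - S3 - Hub: 7+8+23+6+8+6 = 58  ← best
The minimum is 58.
One optimal route: Hub → S2 → S4 → S5 → S1 → S3 → Hub (or its reverse).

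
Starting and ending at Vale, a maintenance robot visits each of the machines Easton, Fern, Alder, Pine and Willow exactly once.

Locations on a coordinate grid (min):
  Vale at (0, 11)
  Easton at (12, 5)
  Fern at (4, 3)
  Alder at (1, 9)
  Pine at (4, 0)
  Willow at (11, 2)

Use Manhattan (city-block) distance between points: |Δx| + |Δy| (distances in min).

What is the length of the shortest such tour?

Minimum total distance: 46 min.

Vale→Easton→Fern→Alder→Pine→Willow→Vale: 18+10+9+12+9+20 = 78
Vale→Easton→Fern→Alder→Willow→Pine→Vale: 18+10+9+17+9+15 = 78
Vale→Easton→Fern→Pine→Alder→Willow→Vale: 18+10+3+12+17+20 = 80
Vale→Easton→Fern→Pine→Willow→Alder→Vale: 18+10+3+9+17+3 = 60
Vale→Easton→Fern→Willow→Alder→Pine→Vale: 18+10+8+17+12+15 = 80
Vale→Easton→Fern→Willow→Pine→Alder→Vale: 18+10+8+9+12+3 = 60
Vale→Easton→Alder→Fern→Pine→Willow→Vale: 18+15+9+3+9+20 = 74
Vale→Easton→Alder→Fern→Willow→Pine→Vale: 18+15+9+8+9+15 = 74
Vale→Easton→Alder→Pine→Fern→Willow→Vale: 18+15+12+3+8+20 = 76
Vale→Easton→Alder→Pine→Willow→Fern→Vale: 18+15+12+9+8+12 = 74
Vale→Easton→Alder→Willow→Fern→Pine→Vale: 18+15+17+8+3+15 = 76
Vale→Easton→Alder→Willow→Pine→Fern→Vale: 18+15+17+9+3+12 = 74
Vale→Easton→Pine→Fern→Alder→Willow→Vale: 18+13+3+9+17+20 = 80
Vale→Easton→Pine→Fern→Willow→Alder→Vale: 18+13+3+8+17+3 = 62
… (46 more)
Vale→Easton→Willow→Pine→Fern→Alder→Vale: 18+4+9+3+9+3 = 46  ← best
The minimum is 46.
One optimal route: Vale → Easton → Willow → Pine → Fern → Alder → Vale (or its reverse).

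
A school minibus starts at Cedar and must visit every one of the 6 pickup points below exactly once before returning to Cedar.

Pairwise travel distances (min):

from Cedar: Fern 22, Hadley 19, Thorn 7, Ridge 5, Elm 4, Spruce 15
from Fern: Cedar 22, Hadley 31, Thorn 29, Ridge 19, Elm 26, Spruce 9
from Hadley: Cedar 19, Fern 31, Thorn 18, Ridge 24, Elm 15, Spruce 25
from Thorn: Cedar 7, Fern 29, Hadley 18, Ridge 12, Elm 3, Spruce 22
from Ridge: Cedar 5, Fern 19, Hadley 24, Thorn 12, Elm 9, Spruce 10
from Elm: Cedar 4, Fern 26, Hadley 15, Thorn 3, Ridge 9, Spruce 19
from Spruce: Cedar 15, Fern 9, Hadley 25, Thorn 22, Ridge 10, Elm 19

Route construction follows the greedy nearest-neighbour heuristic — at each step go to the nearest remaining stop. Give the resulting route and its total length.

At Cedar the remaining stops are Elm 4, Ridge 5, Thorn 7, Spruce 15, Hadley 19, Fern 22; go to Elm.
At Elm the remaining stops are Thorn 3, Ridge 9, Hadley 15, Spruce 19, Fern 26; go to Thorn.
At Thorn the remaining stops are Ridge 12, Hadley 18, Spruce 22, Fern 29; go to Ridge.
At Ridge the remaining stops are Spruce 10, Fern 19, Hadley 24; go to Spruce.
At Spruce the remaining stops are Fern 9, Hadley 25; go to Fern.
At Fern the remaining stops are Hadley 31; go to Hadley.
Return Hadley→Cedar: 19.
Total = 4 + 3 + 12 + 10 + 9 + 31 + 19 = 88.

Nearest-neighbour total = 88 min; route Cedar → Elm → Thorn → Ridge → Spruce → Fern → Hadley → Cedar.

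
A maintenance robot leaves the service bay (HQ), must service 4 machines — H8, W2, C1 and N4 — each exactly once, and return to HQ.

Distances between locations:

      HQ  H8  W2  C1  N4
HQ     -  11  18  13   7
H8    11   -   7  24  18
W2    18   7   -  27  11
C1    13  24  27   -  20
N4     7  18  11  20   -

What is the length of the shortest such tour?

62 — the shortest possible round trip.

HQ-H8-W2-C1-N4-HQ: 11+7+27+20+7 = 72
HQ-H8-W2-N4-C1-HQ: 11+7+11+20+13 = 62
HQ-H8-C1-W2-N4-HQ: 11+24+27+11+7 = 80
HQ-H8-C1-N4-W2-HQ: 11+24+20+11+18 = 84
HQ-H8-N4-W2-C1-HQ: 11+18+11+27+13 = 80
HQ-H8-N4-C1-W2-HQ: 11+18+20+27+18 = 94
HQ-W2-H8-C1-N4-HQ: 18+7+24+20+7 = 76
HQ-W2-H8-N4-C1-HQ: 18+7+18+20+13 = 76
HQ-W2-C1-H8-N4-HQ: 18+27+24+18+7 = 94
HQ-W2-N4-H8-C1-HQ: 18+11+18+24+13 = 84
HQ-C1-H8-W2-N4-HQ: 13+24+7+11+7 = 62
HQ-C1-W2-H8-N4-HQ: 13+27+7+18+7 = 72
The minimum is 62.
One optimal route: HQ → H8 → W2 → N4 → C1 → HQ (or its reverse).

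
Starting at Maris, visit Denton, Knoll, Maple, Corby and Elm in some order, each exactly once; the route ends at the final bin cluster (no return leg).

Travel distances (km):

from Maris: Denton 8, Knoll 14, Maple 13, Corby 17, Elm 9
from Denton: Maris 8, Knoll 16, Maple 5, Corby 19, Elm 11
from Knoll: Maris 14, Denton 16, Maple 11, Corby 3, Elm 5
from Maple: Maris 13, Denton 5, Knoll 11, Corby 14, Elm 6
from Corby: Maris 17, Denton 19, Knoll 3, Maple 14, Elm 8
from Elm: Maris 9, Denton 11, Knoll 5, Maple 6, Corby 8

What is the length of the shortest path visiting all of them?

There are 5! = 120 possible orderings.
Maris - Denton - Knoll - Maple - Corby - Elm: 8+16+11+14+8 = 57
Maris - Denton - Knoll - Maple - Elm - Corby: 8+16+11+6+8 = 49
Maris - Denton - Knoll - Corby - Maple - Elm: 8+16+3+14+6 = 47
Maris - Denton - Knoll - Corby - Elm - Maple: 8+16+3+8+6 = 41
Maris - Denton - Knoll - Elm - Maple - Corby: 8+16+5+6+14 = 49
Maris - Denton - Knoll - Elm - Corby - Maple: 8+16+5+8+14 = 51
Maris - Denton - Maple - Knoll - Corby - Elm: 8+5+11+3+8 = 35
Maris - Denton - Maple - Knoll - Elm - Corby: 8+5+11+5+8 = 37
Maris - Denton - Maple - Corby - Knoll - Elm: 8+5+14+3+5 = 35
Maris - Denton - Maple - Corby - Elm - Knoll: 8+5+14+8+5 = 40
Maris - Denton - Maple - Elm - Knoll - Corby: 8+5+6+5+3 = 27
Maris - Denton - Maple - Elm - Corby - Knoll: 8+5+6+8+3 = 30
Maris - Denton - Corby - Knoll - Maple - Elm: 8+19+3+11+6 = 47
Maris - Denton - Corby - Knoll - Elm - Maple: 8+19+3+5+6 = 41
… (106 more)
The minimum is 27.
One shortest path: Maris → Denton → Maple → Elm → Knoll → Corby.

Shortest open route: 27 km.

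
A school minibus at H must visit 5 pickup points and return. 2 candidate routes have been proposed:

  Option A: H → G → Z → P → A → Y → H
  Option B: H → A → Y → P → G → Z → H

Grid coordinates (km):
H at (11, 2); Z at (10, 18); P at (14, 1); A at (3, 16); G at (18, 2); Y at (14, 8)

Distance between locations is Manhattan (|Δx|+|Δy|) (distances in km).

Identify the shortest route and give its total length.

Shortest is Option B, total 94 km.

Option A: 7 + 24 + 21 + 26 + 19 + 9 = 106
Option B: 22 + 19 + 7 + 5 + 24 + 17 = 94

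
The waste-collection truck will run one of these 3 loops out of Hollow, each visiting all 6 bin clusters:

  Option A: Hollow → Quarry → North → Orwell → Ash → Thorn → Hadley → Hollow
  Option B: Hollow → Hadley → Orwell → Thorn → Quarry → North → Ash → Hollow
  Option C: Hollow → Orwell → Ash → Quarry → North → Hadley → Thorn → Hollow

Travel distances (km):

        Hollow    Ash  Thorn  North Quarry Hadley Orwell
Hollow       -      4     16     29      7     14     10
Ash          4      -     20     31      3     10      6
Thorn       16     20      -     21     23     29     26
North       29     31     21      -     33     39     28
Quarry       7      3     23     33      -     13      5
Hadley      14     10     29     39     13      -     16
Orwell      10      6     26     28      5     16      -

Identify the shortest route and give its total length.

Option A: 7 + 33 + 28 + 6 + 20 + 29 + 14 = 137
Option B: 14 + 16 + 26 + 23 + 33 + 31 + 4 = 147
Option C: 10 + 6 + 3 + 33 + 39 + 29 + 16 = 136

136 km — Option C is the shortest.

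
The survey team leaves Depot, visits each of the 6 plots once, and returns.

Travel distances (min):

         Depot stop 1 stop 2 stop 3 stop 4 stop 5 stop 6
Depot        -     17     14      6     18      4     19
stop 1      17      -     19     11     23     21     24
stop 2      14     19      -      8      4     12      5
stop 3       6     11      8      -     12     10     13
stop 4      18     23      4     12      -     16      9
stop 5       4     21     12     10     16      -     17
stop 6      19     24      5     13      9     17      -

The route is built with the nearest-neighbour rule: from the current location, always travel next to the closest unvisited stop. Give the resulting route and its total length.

Total distance 76 min via the nearest-neighbour route Depot → stop 5 → stop 3 → stop 2 → stop 4 → stop 6 → stop 1 → Depot.

From Depot: distances to unvisited — stop 5=4, stop 3=6, stop 2=14, stop 1=17, stop 4=18, stop 6=19. Nearest is stop 5 (4).
From stop 5: distances to unvisited — stop 3=10, stop 2=12, stop 4=16, stop 6=17, stop 1=21. Nearest is stop 3 (10).
From stop 3: distances to unvisited — stop 2=8, stop 1=11, stop 4=12, stop 6=13. Nearest is stop 2 (8).
From stop 2: distances to unvisited — stop 4=4, stop 6=5, stop 1=19. Nearest is stop 4 (4).
From stop 4: distances to unvisited — stop 6=9, stop 1=23. Nearest is stop 6 (9).
From stop 6: distances to unvisited — stop 1=24. Nearest is stop 1 (24).
Return stop 1→Depot: 17.
Total = 4 + 10 + 8 + 4 + 9 + 24 + 17 = 76.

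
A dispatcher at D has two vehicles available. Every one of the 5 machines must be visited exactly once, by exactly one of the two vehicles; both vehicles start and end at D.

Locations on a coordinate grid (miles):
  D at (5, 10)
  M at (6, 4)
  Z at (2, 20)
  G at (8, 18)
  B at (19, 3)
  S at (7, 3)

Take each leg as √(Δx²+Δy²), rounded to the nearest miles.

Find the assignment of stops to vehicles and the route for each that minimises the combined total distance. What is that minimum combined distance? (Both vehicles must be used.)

There are 2^4 − 1 = 15 ways to divide the 5 stops into two non-empty groups. For each, the best each vehicle can do is its own shortest tour through its group:
  {M} + {Z, G, B, S}: 12 + 54 = 66
  {Z} + {M, G, B, S}: 20 + 47 = 67
  {M, Z} + {G, B, S}: 32 + 47 = 79
  {G} + {M, Z, B, S}: 18 + 53 = 71
  {M, G} + {Z, B, S}: 29 + 53 = 82
  {Z, G} + {M, B, S}: 25 + 35 = 60
  … (15 splits in total)
Best: vehicle 1 D → Z → G → D = 25; vehicle 2 D → M → S → B → D = 35; combined 60.

60 miles — the smallest possible combined total.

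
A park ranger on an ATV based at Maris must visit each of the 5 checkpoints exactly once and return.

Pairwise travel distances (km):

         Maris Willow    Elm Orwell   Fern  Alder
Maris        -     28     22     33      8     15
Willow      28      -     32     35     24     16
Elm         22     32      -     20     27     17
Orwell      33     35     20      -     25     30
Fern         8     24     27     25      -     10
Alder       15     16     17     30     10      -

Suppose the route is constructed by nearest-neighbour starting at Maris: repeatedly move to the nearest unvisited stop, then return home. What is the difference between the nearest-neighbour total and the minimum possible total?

The nearest-neighbour route is 8 km longer than optimal.

Maris: Fern=8, Alder=15, Elm=22, Willow=28, Orwell=33 ⇒ Fern
Fern: Alder=10, Willow=24, Orwell=25, Elm=27 ⇒ Alder
Alder: Willow=16, Elm=17, Orwell=30 ⇒ Willow
Willow: Elm=32, Orwell=35 ⇒ Elm
Elm: Orwell=20 ⇒ Orwell
NN route Maris → Fern → Alder → Willow → Elm → Orwell → Maris costs 119.
Optimal: Maris → Elm → Orwell → Willow → Alder → Fern → Maris costs 111 (by enumerating all 60 distinct tours).
Excess = 119 − 111 = 8.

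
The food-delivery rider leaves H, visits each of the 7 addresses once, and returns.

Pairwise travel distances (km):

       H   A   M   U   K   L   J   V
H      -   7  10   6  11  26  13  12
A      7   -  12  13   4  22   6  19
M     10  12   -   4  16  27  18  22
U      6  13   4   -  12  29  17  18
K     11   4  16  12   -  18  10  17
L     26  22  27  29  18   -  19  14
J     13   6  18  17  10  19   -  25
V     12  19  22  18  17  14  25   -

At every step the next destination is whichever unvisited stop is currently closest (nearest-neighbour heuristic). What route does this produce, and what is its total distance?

Nearest-neighbour total = 81 km; route H → U → M → A → K → J → L → V → H.

From H: distances to unvisited — U=6, A=7, M=10, K=11, V=12, J=13, L=26. Nearest is U (6).
From U: distances to unvisited — M=4, K=12, A=13, J=17, V=18, L=29. Nearest is M (4).
From M: distances to unvisited — A=12, K=16, J=18, V=22, L=27. Nearest is A (12).
From A: distances to unvisited — K=4, J=6, V=19, L=22. Nearest is K (4).
From K: distances to unvisited — J=10, V=17, L=18. Nearest is J (10).
From J: distances to unvisited — L=19, V=25. Nearest is L (19).
From L: distances to unvisited — V=14. Nearest is V (14).
Return V→H: 12.
Total = 6 + 4 + 12 + 4 + 10 + 19 + 14 + 12 = 81.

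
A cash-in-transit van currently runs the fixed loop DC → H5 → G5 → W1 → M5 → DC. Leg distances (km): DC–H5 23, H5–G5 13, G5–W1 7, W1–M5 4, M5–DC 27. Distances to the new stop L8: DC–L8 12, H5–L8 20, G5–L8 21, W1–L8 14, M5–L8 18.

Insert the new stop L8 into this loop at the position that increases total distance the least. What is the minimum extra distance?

Insertion cost between consecutive stops i–j is d(i,L8) + d(L8,j) − d(i,j):
  between DC and H5: 12 + 20 − 23 = 9
  between H5 and G5: 20 + 21 − 13 = 28
  between G5 and W1: 21 + 14 − 7 = 28
  between W1 and M5: 14 + 18 − 4 = 28
  between M5 and DC: 18 + 12 − 27 = 3
Cheapest insertion is between M5 and DC, adding 3.
New total = 74 + 3 = 77.

+3 km — insert L8 between M5 and DC.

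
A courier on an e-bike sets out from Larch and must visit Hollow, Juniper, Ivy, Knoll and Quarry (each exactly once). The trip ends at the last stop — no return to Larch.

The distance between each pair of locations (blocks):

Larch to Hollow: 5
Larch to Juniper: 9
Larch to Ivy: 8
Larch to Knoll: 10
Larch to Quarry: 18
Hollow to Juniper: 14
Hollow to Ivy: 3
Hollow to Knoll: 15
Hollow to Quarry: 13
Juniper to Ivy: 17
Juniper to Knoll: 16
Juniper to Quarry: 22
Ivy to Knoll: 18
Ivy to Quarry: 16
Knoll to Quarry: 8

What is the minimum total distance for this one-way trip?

48 blocks — the minimum one-way total.

There are 5! = 120 possible orderings.
Larch → Hollow → Juniper → Ivy → Knoll → Quarry: 5+14+17+18+8 = 62
Larch → Hollow → Juniper → Ivy → Quarry → Knoll: 5+14+17+16+8 = 60
Larch → Hollow → Juniper → Knoll → Ivy → Quarry: 5+14+16+18+16 = 69
Larch → Hollow → Juniper → Knoll → Quarry → Ivy: 5+14+16+8+16 = 59
Larch → Hollow → Juniper → Quarry → Ivy → Knoll: 5+14+22+16+18 = 75
Larch → Hollow → Juniper → Quarry → Knoll → Ivy: 5+14+22+8+18 = 67
Larch → Hollow → Ivy → Juniper → Knoll → Quarry: 5+3+17+16+8 = 49
Larch → Hollow → Ivy → Juniper → Quarry → Knoll: 5+3+17+22+8 = 55
Larch → Hollow → Ivy → Knoll → Juniper → Quarry: 5+3+18+16+22 = 64
Larch → Hollow → Ivy → Knoll → Quarry → Juniper: 5+3+18+8+22 = 56
Larch → Hollow → Ivy → Quarry → Juniper → Knoll: 5+3+16+22+16 = 62
Larch → Hollow → Ivy → Quarry → Knoll → Juniper: 5+3+16+8+16 = 48
Larch → Hollow → Knoll → Juniper → Ivy → Quarry: 5+15+16+17+16 = 69
Larch → Hollow → Knoll → Juniper → Quarry → Ivy: 5+15+16+22+16 = 74
… (106 more)
The minimum is 48.
One shortest path: Larch → Hollow → Ivy → Quarry → Knoll → Juniper.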